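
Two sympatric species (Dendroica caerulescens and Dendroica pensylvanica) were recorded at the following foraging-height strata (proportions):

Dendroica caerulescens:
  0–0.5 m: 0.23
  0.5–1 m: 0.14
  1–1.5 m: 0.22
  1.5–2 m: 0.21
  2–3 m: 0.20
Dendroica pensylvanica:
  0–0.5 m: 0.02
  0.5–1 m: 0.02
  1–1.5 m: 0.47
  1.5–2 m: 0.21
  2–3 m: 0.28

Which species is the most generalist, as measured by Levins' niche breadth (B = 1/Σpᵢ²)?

Σp_caerᵢ² = 0.23² + 0.14² + 0.22² + 0.21² + 0.20² = 0.0529 + 0.0196 + 0.0484 + 0.0441 + 0.0400 = 0.2050
B_caer = 1 / 0.2050 = 4.8780
Σp_pensᵢ² = 0.02² + 0.02² + 0.47² + 0.21² + 0.28² = 0.0004 + 0.0004 + 0.2209 + 0.0441 + 0.0784 = 0.3442
B_pens = 1 / 0.3442 = 2.9053
Highest B → broadest niche (most generalist): Dendroica caerulescens (B = 4.88).

Dendroica caerulescens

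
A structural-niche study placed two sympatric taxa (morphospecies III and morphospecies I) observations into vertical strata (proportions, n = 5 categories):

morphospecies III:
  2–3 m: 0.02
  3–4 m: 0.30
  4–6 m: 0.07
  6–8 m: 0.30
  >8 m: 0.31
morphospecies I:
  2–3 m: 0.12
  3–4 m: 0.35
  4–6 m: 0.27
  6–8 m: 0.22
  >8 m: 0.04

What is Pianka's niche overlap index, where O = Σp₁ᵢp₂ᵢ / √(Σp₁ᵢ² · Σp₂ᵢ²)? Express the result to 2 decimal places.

Σ p₁ᵢp₂ᵢ = 0.0024 + 0.1050 + 0.0189 + 0.0660 + 0.0124 = 0.2047
Σp_1ᵢ² = 0.02² + 0.30² + 0.07² + 0.30² + 0.31² = 0.0004 + 0.0900 + 0.0049 + 0.0900 + 0.0961 = 0.2814
Σp_2ᵢ² = 0.12² + 0.35² + 0.27² + 0.22² + 0.04² = 0.0144 + 0.1225 + 0.0729 + 0.0484 + 0.0016 = 0.2598
O = 0.2047 / √(0.2814 × 0.2598) = 0.2047 / 0.27038 = 0.7571

0.76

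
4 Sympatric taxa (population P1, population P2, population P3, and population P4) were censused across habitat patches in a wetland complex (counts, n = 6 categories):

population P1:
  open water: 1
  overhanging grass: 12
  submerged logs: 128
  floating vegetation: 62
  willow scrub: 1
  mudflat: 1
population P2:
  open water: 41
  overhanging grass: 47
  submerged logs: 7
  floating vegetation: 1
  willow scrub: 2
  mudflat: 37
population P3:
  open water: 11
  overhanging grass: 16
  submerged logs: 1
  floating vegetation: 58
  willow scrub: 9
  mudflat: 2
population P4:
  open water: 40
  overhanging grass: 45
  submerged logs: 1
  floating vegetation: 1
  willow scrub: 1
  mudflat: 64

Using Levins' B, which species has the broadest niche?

Proportions for population P1 (n=205): 1/205=0.0049, 12/205=0.0585, 128/205=0.6244, 62/205=0.3024, 1/205=0.0049, 1/205=0.0049
Proportions for population P2 (n=135): 41/135=0.3037, 47/135=0.3481, 7/135=0.0519, 1/135=0.0074, 2/135=0.0148, 37/135=0.2741
Proportions for population P3 (n=97): 11/97=0.1134, 16/97=0.1649, 1/97=0.0103, 58/97=0.5979, 9/97=0.0928, 2/97=0.0206
Proportions for population P4 (n=152): 40/152=0.2632, 45/152=0.2961, 1/152=0.0066, 1/152=0.0066, 1/152=0.0066, 64/152=0.4211
Σp_P1ᵢ² = 0.0049² + 0.0585² + 0.6244² + 0.3024² + 0.0049² + 0.0049² = 0.000024 + 0.003422 + 0.389875 + 0.091446 + 0.000024 + 0.000024 = 0.484815
B_P1 = 1 / 0.484815 = 2.0626
Σp_P2ᵢ² = 0.3037² + 0.3481² + 0.0519² + 0.0074² + 0.0148² + 0.2741² = 0.092234 + 0.121174 + 0.002694 + 0.000055 + 0.000219 + 0.075131 = 0.291507
B_P2 = 1 / 0.291507 = 3.4304
Σp_P3ᵢ² = 0.1134² + 0.1649² + 0.0103² + 0.5979² + 0.0928² + 0.0206² = 0.012860 + 0.027192 + 0.000106 + 0.357484 + 0.008612 + 0.000424 = 0.406678
B_P3 = 1 / 0.406678 = 2.4589
Σp_P4ᵢ² = 0.2632² + 0.2961² + 0.0066² + 0.0066² + 0.0066² + 0.4211² = 0.069274 + 0.087675 + 0.000044 + 0.000044 + 0.000044 + 0.177325 = 0.334406
B_P4 = 1 / 0.334406 = 2.9904
Highest B → broadest niche (most generalist): population P2 (B = 3.43).

population P2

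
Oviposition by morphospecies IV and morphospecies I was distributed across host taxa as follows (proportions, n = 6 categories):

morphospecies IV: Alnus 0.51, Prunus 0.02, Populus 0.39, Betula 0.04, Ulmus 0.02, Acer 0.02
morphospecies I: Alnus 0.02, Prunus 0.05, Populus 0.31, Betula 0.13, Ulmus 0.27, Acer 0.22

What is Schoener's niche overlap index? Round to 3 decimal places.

Σ|p₁ᵢ − p₂ᵢ| = 0.49 + 0.03 + 0.08 + 0.09 + 0.25 + 0.20 = 1.14
D = 1 − ½ × 1.14 = 1 − 0.570 = 0.43000

0.430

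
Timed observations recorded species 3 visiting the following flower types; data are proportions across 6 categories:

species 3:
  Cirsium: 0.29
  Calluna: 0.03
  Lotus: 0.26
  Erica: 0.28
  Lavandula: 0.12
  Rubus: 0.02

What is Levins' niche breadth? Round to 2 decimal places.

4.07

Σpᵢ² = 0.29² + 0.03² + 0.26² + 0.28² + 0.12² + 0.02² = 0.0841 + 0.0009 + 0.0676 + 0.0784 + 0.0144 + 0.0004 = 0.2458
B = 1 / 0.2458 = 4.0683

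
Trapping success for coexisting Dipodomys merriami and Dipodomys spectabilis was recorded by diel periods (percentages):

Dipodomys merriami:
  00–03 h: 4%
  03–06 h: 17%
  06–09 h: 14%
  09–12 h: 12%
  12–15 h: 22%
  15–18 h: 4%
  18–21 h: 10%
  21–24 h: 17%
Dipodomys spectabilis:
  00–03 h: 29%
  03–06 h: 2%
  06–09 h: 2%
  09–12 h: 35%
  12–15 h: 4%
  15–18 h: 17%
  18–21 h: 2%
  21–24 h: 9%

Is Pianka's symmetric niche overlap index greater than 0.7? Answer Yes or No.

No

Convert percentages to proportions (divide by 100).
Σ p₁ᵢp₂ᵢ = 0.0116 + 0.0034 + 0.0028 + 0.0420 + 0.0088 + 0.0068 + 0.0020 + 0.0153 = 0.0927
Σp_1ᵢ² = 0.04² + 0.17² + 0.14² + 0.12² + 0.22² + 0.04² + 0.10² + 0.17² = 0.0016 + 0.0289 + 0.0196 + 0.0144 + 0.0484 + 0.0016 + 0.0100 + 0.0289 = 0.1534
Σp_2ᵢ² = 0.29² + 0.02² + 0.02² + 0.35² + 0.04² + 0.17² + 0.02² + 0.09² = 0.0841 + 0.0004 + 0.0004 + 0.1225 + 0.0016 + 0.0289 + 0.0004 + 0.0081 = 0.2464
O = 0.0927 / √(0.1534 × 0.2464) = 0.0927 / 0.19442 = 0.4768
O = 0.4768 < 0.7 → No.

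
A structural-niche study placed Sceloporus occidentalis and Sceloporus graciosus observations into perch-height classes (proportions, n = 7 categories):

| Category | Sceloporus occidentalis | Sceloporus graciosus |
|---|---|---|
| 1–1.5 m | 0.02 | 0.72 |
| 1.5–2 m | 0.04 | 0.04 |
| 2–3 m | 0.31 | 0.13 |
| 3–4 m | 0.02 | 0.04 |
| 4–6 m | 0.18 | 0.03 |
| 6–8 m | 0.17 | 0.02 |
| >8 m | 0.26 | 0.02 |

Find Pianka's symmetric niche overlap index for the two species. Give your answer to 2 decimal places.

Σ p₁ᵢp₂ᵢ = 0.0144 + 0.0016 + 0.0403 + 0.0008 + 0.0054 + 0.0034 + 0.0052 = 0.0711
Σp_1ᵢ² = 0.02² + 0.04² + 0.31² + 0.02² + 0.18² + 0.17² + 0.26² = 0.0004 + 0.0016 + 0.0961 + 0.0004 + 0.0324 + 0.0289 + 0.0676 = 0.2274
Σp_2ᵢ² = 0.72² + 0.04² + 0.13² + 0.04² + 0.03² + 0.02² + 0.02² = 0.5184 + 0.0016 + 0.0169 + 0.0016 + 0.0009 + 0.0004 + 0.0004 = 0.5402
O = 0.0711 / √(0.2274 × 0.5402) = 0.0711 / 0.35049 = 0.2029

0.20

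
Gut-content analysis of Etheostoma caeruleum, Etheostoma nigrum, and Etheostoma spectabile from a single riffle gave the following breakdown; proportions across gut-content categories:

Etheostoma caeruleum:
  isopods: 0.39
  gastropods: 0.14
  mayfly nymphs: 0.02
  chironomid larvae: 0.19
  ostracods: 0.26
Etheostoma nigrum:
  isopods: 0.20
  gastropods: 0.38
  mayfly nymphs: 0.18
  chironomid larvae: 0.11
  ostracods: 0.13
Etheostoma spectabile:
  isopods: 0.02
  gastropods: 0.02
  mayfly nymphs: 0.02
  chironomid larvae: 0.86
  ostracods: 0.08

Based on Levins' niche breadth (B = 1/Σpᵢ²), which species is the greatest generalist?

Etheostoma nigrum

Σp_caerᵢ² = 0.39² + 0.14² + 0.02² + 0.19² + 0.26² = 0.1521 + 0.0196 + 0.0004 + 0.0361 + 0.0676 = 0.2758
B_caer = 1 / 0.2758 = 3.6258
Σp_nigrᵢ² = 0.20² + 0.38² + 0.18² + 0.11² + 0.13² = 0.0400 + 0.1444 + 0.0324 + 0.0121 + 0.0169 = 0.2458
B_nigr = 1 / 0.2458 = 4.0683
Σp_specᵢ² = 0.02² + 0.02² + 0.02² + 0.86² + 0.08² = 0.0004 + 0.0004 + 0.0004 + 0.7396 + 0.0064 = 0.7472
B_spec = 1 / 0.7472 = 1.3383
Highest B → broadest niche (most generalist): Etheostoma nigrum (B = 4.07).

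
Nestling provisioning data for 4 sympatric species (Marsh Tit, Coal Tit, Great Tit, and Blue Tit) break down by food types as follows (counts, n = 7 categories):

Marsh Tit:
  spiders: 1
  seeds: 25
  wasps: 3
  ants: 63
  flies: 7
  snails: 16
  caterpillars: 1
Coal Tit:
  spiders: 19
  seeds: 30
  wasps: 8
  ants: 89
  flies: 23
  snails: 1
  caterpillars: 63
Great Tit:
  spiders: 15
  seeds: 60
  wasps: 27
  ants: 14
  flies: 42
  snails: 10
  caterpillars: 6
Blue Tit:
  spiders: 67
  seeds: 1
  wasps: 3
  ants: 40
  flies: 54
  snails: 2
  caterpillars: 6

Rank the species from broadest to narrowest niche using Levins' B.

Great Tit > Coal Tit > Blue Tit > Marsh Tit

Proportions for Marsh Tit (n=116): 1/116=0.0086, 25/116=0.2155, 3/116=0.0259, 63/116=0.5431, 7/116=0.0603, 16/116=0.1379, 1/116=0.0086
Proportions for Coal Tit (n=233): 19/233=0.0815, 30/233=0.1288, 8/233=0.0343, 89/233=0.3820, 23/233=0.0987, 1/233=0.0043, 63/233=0.2704
Proportions for Great Tit (n=174): 15/174=0.0862, 60/174=0.3448, 27/174=0.1552, 14/174=0.0805, 42/174=0.2414, 10/174=0.0575, 6/174=0.0345
Proportions for Blue Tit (n=173): 67/173=0.3873, 1/173=0.0058, 3/173=0.0173, 40/173=0.2312, 54/173=0.3121, 2/173=0.0116, 6/173=0.0347
Σp_Marsᵢ² = 0.0086² + 0.2155² + 0.0259² + 0.5431² + 0.0603² + 0.1379² + 0.0086² = 0.000074 + 0.046440 + 0.000671 + 0.294958 + 0.003636 + 0.019016 + 0.000074 = 0.364869
B_Mars = 1 / 0.364869 = 2.7407
Σp_Coalᵢ² = 0.0815² + 0.1288² + 0.0343² + 0.3820² + 0.0987² + 0.0043² + 0.2704² = 0.006642 + 0.016589 + 0.001176 + 0.145924 + 0.009742 + 0.000018 + 0.073116 = 0.253207
B_Coal = 1 / 0.253207 = 3.9493
Σp_Greaᵢ² = 0.0862² + 0.3448² + 0.1552² + 0.0805² + 0.2414² + 0.0575² + 0.0345² = 0.007430 + 0.118887 + 0.024087 + 0.006480 + 0.058274 + 0.003306 + 0.001190 = 0.219654
B_Grea = 1 / 0.219654 = 4.5526
Σp_Blueᵢ² = 0.3873² + 0.0058² + 0.0173² + 0.2312² + 0.3121² + 0.0116² + 0.0347² = 0.150001 + 0.000034 + 0.000299 + 0.053453 + 0.097406 + 0.000135 + 0.001204 = 0.302532
B_Blue = 1 / 0.302532 = 3.3054
Ranking by B (broadest → narrowest): Great Tit (4.55) > Coal Tit (3.95) > Blue Tit (3.31) > Marsh Tit (2.74)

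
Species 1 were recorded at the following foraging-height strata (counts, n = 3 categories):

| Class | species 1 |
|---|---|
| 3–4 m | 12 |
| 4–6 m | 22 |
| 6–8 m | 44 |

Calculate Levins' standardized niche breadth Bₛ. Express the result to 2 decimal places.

0.69

Proportions for species 1 (n=78): 12/78=0.1538, 22/78=0.2821, 44/78=0.5641
Σpᵢ² = 0.1538² + 0.2821² + 0.5641² = 0.023654 + 0.079580 + 0.318209 = 0.421443
B = 1 / 0.421443 = 2.3728
Bₛ = (B − 1)/(n − 1) = (2.3728 − 1)/(3 − 1) = 1.3728/2 = 0.6864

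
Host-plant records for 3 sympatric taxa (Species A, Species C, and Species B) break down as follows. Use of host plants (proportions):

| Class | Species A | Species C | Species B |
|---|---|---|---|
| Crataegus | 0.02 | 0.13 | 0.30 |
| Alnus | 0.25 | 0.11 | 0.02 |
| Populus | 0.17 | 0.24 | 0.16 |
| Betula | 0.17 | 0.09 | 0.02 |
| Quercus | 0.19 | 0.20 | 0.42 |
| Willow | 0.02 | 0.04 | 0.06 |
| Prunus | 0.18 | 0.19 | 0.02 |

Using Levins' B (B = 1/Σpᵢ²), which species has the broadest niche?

Σp_Aᵢ² = 0.02² + 0.25² + 0.17² + 0.17² + 0.19² + 0.02² + 0.18² = 0.0004 + 0.0625 + 0.0289 + 0.0289 + 0.0361 + 0.0004 + 0.0324 = 0.1896
B_A = 1 / 0.1896 = 5.2743
Σp_Cᵢ² = 0.13² + 0.11² + 0.24² + 0.09² + 0.20² + 0.04² + 0.19² = 0.0169 + 0.0121 + 0.0576 + 0.0081 + 0.0400 + 0.0016 + 0.0361 = 0.1724
B_C = 1 / 0.1724 = 5.8005
Σp_Bᵢ² = 0.30² + 0.02² + 0.16² + 0.02² + 0.42² + 0.06² + 0.02² = 0.0900 + 0.0004 + 0.0256 + 0.0004 + 0.1764 + 0.0036 + 0.0004 = 0.2968
B_B = 1 / 0.2968 = 3.3693
Highest B → broadest niche (most generalist): Species C (B = 5.80).

Species C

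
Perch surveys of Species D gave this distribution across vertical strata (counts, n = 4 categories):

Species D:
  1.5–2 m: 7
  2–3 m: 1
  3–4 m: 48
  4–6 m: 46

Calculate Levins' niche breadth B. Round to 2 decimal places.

2.33

Proportions for Species D (n=102): 7/102=0.0686, 1/102=0.0098, 48/102=0.4706, 46/102=0.4510
Σpᵢ² = 0.0686² + 0.0098² + 0.4706² + 0.4510² = 0.004706 + 0.000096 + 0.221464 + 0.203401 = 0.429667
B = 1 / 0.429667 = 2.3274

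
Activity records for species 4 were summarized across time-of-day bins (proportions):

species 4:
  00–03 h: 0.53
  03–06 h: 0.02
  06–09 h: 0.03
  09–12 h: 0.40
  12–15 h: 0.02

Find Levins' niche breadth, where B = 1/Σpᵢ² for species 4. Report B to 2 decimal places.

2.26

Σpᵢ² = 0.53² + 0.02² + 0.03² + 0.40² + 0.02² = 0.2809 + 0.0004 + 0.0009 + 0.1600 + 0.0004 = 0.4426
B = 1 / 0.4426 = 2.2594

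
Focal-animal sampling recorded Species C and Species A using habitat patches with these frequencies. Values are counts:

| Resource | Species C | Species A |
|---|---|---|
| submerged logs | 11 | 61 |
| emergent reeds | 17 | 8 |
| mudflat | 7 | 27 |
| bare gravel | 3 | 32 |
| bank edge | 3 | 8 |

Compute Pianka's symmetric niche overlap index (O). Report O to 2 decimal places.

Proportions for Species C (n=41): 11/41=0.2683, 17/41=0.4146, 7/41=0.1707, 3/41=0.0732, 3/41=0.0732
Proportions for Species A (n=136): 61/136=0.4485, 8/136=0.0588, 27/136=0.1985, 32/136=0.2353, 8/136=0.0588
Σ p₁ᵢp₂ᵢ = 0.120333 + 0.024378 + 0.033884 + 0.017224 + 0.004304 = 0.200123
Σp_1ᵢ² = 0.2683² + 0.4146² + 0.1707² + 0.0732² + 0.0732² = 0.071985 + 0.171893 + 0.029138 + 0.005358 + 0.005358 = 0.283732
Σp_2ᵢ² = 0.4485² + 0.0588² + 0.1985² + 0.2353² + 0.0588² = 0.201152 + 0.003457 + 0.039402 + 0.055366 + 0.003457 = 0.302834
O = 0.200123 / √(0.283732 × 0.302834) = 0.200123 / 0.2931274 = 0.6827

0.68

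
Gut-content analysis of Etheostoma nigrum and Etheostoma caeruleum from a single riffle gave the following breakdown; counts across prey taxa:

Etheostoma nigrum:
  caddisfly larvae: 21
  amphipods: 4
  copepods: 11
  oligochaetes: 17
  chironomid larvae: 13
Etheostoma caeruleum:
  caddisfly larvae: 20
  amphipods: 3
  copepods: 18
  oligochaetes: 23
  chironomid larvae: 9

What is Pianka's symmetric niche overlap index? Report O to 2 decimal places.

Proportions for Etheostoma nigrum (n=66): 21/66=0.3182, 4/66=0.0606, 11/66=0.1667, 17/66=0.2576, 13/66=0.1970
Proportions for Etheostoma caeruleum (n=73): 20/73=0.2740, 3/73=0.0411, 18/73=0.2466, 23/73=0.3151, 9/73=0.1233
Σ p₁ᵢp₂ᵢ = 0.087187 + 0.002491 + 0.041108 + 0.081170 + 0.024290 = 0.236246
Σp_1ᵢ² = 0.3182² + 0.0606² + 0.1667² + 0.2576² + 0.1970² = 0.101251 + 0.003672 + 0.027789 + 0.066358 + 0.038809 = 0.237879
Σp_2ᵢ² = 0.2740² + 0.0411² + 0.2466² + 0.3151² + 0.1233² = 0.075076 + 0.001689 + 0.060812 + 0.099288 + 0.015203 = 0.252068
O = 0.236246 / √(0.237879 × 0.252068) = 0.236246 / 0.2448707 = 0.9648

0.96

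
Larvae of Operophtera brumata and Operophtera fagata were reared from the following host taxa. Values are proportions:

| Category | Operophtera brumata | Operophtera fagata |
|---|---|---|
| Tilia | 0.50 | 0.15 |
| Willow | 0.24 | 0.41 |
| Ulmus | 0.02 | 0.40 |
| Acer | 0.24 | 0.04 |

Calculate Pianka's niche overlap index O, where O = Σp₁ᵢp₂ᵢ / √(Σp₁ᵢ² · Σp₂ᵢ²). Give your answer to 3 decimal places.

Σ p₁ᵢp₂ᵢ = 0.0750 + 0.0984 + 0.0080 + 0.0096 = 0.1910
Σp_1ᵢ² = 0.50² + 0.24² + 0.02² + 0.24² = 0.2500 + 0.0576 + 0.0004 + 0.0576 = 0.3656
Σp_2ᵢ² = 0.15² + 0.41² + 0.40² + 0.04² = 0.0225 + 0.1681 + 0.1600 + 0.0016 = 0.3522
O = 0.1910 / √(0.3656 × 0.3522) = 0.1910 / 0.358837 = 0.53228

0.532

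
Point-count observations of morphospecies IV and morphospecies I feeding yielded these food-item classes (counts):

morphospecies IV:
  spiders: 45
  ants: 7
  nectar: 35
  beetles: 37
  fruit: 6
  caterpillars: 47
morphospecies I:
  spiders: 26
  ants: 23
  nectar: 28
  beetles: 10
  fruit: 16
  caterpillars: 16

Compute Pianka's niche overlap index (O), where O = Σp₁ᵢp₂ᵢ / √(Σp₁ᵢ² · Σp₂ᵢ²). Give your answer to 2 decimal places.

0.83

Proportions for morphospecies IV (n=177): 45/177=0.2542, 7/177=0.0395, 35/177=0.1977, 37/177=0.2090, 6/177=0.0339, 47/177=0.2655
Proportions for morphospecies I (n=119): 26/119=0.2185, 23/119=0.1933, 28/119=0.2353, 10/119=0.0840, 16/119=0.1345, 16/119=0.1345
Σ p₁ᵢp₂ᵢ = 0.055543 + 0.007635 + 0.046519 + 0.017556 + 0.004560 + 0.035710 = 0.167523
Σp_1ᵢ² = 0.2542² + 0.0395² + 0.1977² + 0.2090² + 0.0339² + 0.2655² = 0.064618 + 0.001560 + 0.039085 + 0.043681 + 0.001149 + 0.070490 = 0.220583
Σp_2ᵢ² = 0.2185² + 0.1933² + 0.2353² + 0.0840² + 0.1345² + 0.1345² = 0.047742 + 0.037365 + 0.055366 + 0.007056 + 0.018090 + 0.018090 = 0.183709
O = 0.167523 / √(0.220583 × 0.183709) = 0.167523 / 0.2013035 = 0.8322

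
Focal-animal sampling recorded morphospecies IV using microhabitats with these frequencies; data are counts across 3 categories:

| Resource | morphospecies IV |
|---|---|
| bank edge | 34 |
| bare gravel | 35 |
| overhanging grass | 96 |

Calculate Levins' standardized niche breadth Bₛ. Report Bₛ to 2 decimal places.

Proportions for morphospecies IV (n=165): 34/165=0.2061, 35/165=0.2121, 96/165=0.5818
Σpᵢ² = 0.2061² + 0.2121² + 0.5818² = 0.042477 + 0.044986 + 0.338491 = 0.425954
B = 1 / 0.425954 = 2.3477
Bₛ = (B − 1)/(n − 1) = (2.3477 − 1)/(3 − 1) = 1.3477/2 = 0.6739

0.67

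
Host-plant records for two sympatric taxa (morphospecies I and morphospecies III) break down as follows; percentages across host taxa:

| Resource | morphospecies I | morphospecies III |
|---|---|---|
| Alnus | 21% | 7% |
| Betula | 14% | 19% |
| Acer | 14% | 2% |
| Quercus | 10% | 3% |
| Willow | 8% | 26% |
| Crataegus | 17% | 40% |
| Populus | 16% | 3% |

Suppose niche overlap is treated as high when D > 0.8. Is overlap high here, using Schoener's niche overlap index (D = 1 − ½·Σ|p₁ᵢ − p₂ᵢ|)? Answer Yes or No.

No

Convert percentages to proportions (divide by 100).
Σ|p₁ᵢ − p₂ᵢ| = 0.14 + 0.05 + 0.12 + 0.07 + 0.18 + 0.23 + 0.13 = 0.92
D = 1 − ½ × 0.92 = 1 − 0.460 = 0.5400
D = 0.5400 < 0.8 → No.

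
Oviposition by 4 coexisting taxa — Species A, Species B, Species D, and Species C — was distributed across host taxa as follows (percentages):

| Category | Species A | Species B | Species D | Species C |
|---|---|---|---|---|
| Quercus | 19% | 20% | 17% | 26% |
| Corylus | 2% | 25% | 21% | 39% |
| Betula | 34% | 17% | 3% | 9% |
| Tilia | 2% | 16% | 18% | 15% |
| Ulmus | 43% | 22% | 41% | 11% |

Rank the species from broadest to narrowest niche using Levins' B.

Species B > Species C > Species D > Species A

Convert percentages to proportions (divide by 100).
Σp_Aᵢ² = 0.19² + 0.02² + 0.34² + 0.02² + 0.43² = 0.0361 + 0.0004 + 0.1156 + 0.0004 + 0.1849 = 0.3374
B_A = 1 / 0.3374 = 2.9638
Σp_Bᵢ² = 0.20² + 0.25² + 0.17² + 0.16² + 0.22² = 0.0400 + 0.0625 + 0.0289 + 0.0256 + 0.0484 = 0.2054
B_B = 1 / 0.2054 = 4.8685
Σp_Dᵢ² = 0.17² + 0.21² + 0.03² + 0.18² + 0.41² = 0.0289 + 0.0441 + 0.0009 + 0.0324 + 0.1681 = 0.2744
B_D = 1 / 0.2744 = 3.6443
Σp_Cᵢ² = 0.26² + 0.39² + 0.09² + 0.15² + 0.11² = 0.0676 + 0.1521 + 0.0081 + 0.0225 + 0.0121 = 0.2624
B_C = 1 / 0.2624 = 3.8110
Ranking by B (broadest → narrowest): Species B (4.87) > Species C (3.81) > Species D (3.64) > Species A (2.96)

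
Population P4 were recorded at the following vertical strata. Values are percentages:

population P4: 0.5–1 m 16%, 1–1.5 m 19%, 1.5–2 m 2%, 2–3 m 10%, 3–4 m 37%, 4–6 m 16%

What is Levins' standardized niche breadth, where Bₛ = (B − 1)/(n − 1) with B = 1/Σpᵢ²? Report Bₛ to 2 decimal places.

Convert percentages to proportions (divide by 100).
Σpᵢ² = 0.16² + 0.19² + 0.02² + 0.10² + 0.37² + 0.16² = 0.0256 + 0.0361 + 0.0004 + 0.0100 + 0.1369 + 0.0256 = 0.2346
B = 1 / 0.2346 = 4.2626
Bₛ = (B − 1)/(n − 1) = (4.2626 − 1)/(6 − 1) = 3.2626/5 = 0.6525

0.65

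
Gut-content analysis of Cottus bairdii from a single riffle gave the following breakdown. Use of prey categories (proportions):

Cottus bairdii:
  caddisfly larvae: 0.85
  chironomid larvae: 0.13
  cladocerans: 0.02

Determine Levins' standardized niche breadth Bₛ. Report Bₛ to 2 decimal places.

Σpᵢ² = 0.85² + 0.13² + 0.02² = 0.7225 + 0.0169 + 0.0004 = 0.7398
B = 1 / 0.7398 = 1.3517
Bₛ = (B − 1)/(n − 1) = (1.3517 − 1)/(3 − 1) = 0.3517/2 = 0.1759

0.18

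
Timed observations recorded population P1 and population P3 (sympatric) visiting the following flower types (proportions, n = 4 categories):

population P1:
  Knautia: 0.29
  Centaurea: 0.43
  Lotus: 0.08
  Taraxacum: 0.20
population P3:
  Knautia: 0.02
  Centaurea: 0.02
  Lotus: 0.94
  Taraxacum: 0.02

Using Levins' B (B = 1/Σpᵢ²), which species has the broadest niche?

Σp_P1ᵢ² = 0.29² + 0.43² + 0.08² + 0.20² = 0.0841 + 0.1849 + 0.0064 + 0.0400 = 0.3154
B_P1 = 1 / 0.3154 = 3.1706
Σp_P3ᵢ² = 0.02² + 0.02² + 0.94² + 0.02² = 0.0004 + 0.0004 + 0.8836 + 0.0004 = 0.8848
B_P3 = 1 / 0.8848 = 1.1302
Highest B → broadest niche (most generalist): population P1 (B = 3.17).

population P1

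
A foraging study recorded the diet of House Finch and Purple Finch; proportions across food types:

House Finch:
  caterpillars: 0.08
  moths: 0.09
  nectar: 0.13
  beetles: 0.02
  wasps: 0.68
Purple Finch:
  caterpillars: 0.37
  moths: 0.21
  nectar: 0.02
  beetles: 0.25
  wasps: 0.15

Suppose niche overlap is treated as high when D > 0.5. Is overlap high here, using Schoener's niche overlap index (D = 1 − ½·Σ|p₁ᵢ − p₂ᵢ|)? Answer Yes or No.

Σ|p₁ᵢ − p₂ᵢ| = 0.29 + 0.12 + 0.11 + 0.23 + 0.53 = 1.28
D = 1 − ½ × 1.28 = 1 − 0.640 = 0.3600
D = 0.3600 < 0.5 → No.

No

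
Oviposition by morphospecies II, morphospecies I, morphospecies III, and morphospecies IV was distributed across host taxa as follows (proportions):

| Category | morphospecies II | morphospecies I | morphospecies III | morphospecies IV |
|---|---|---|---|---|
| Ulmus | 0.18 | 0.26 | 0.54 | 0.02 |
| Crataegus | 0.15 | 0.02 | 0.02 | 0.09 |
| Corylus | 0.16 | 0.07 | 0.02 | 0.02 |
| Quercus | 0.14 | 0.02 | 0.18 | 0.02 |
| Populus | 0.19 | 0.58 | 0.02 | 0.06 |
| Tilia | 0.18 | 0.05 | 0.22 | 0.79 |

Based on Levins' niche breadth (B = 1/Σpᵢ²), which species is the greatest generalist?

morphospecies II

Σp_IIᵢ² = 0.18² + 0.15² + 0.16² + 0.14² + 0.19² + 0.18² = 0.0324 + 0.0225 + 0.0256 + 0.0196 + 0.0361 + 0.0324 = 0.1686
B_II = 1 / 0.1686 = 5.9312
Σp_Iᵢ² = 0.26² + 0.02² + 0.07² + 0.02² + 0.58² + 0.05² = 0.0676 + 0.0004 + 0.0049 + 0.0004 + 0.3364 + 0.0025 = 0.4122
B_I = 1 / 0.4122 = 2.4260
Σp_IIIᵢ² = 0.54² + 0.02² + 0.02² + 0.18² + 0.02² + 0.22² = 0.2916 + 0.0004 + 0.0004 + 0.0324 + 0.0004 + 0.0484 = 0.3736
B_III = 1 / 0.3736 = 2.6767
Σp_IVᵢ² = 0.02² + 0.09² + 0.02² + 0.02² + 0.06² + 0.79² = 0.0004 + 0.0081 + 0.0004 + 0.0004 + 0.0036 + 0.6241 = 0.6370
B_IV = 1 / 0.6370 = 1.5699
Highest B → broadest niche (most generalist): morphospecies II (B = 5.93).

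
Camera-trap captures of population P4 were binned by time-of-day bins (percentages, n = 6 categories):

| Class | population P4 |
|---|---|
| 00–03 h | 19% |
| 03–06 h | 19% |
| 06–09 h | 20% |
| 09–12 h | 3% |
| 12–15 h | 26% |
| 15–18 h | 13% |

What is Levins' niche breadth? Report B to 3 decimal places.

Convert percentages to proportions (divide by 100).
Σpᵢ² = 0.19² + 0.19² + 0.20² + 0.03² + 0.26² + 0.13² = 0.0361 + 0.0361 + 0.0400 + 0.0009 + 0.0676 + 0.0169 = 0.1976
B = 1 / 0.1976 = 5.06073

5.061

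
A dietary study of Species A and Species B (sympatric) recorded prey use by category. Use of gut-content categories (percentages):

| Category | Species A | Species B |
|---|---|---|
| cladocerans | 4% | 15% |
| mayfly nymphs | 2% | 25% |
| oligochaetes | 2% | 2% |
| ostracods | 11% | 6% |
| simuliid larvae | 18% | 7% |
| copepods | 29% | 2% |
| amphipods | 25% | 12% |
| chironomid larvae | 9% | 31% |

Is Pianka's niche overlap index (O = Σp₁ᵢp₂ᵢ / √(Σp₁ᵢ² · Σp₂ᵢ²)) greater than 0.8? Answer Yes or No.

Convert percentages to proportions (divide by 100).
Σ p₁ᵢp₂ᵢ = 0.0060 + 0.0050 + 0.0004 + 0.0066 + 0.0126 + 0.0058 + 0.0300 + 0.0279 = 0.0943
Σp_1ᵢ² = 0.04² + 0.02² + 0.02² + 0.11² + 0.18² + 0.29² + 0.25² + 0.09² = 0.0016 + 0.0004 + 0.0004 + 0.0121 + 0.0324 + 0.0841 + 0.0625 + 0.0081 = 0.2016
Σp_2ᵢ² = 0.15² + 0.25² + 0.02² + 0.06² + 0.07² + 0.02² + 0.12² + 0.31² = 0.0225 + 0.0625 + 0.0004 + 0.0036 + 0.0049 + 0.0004 + 0.0144 + 0.0961 = 0.2048
O = 0.0943 / √(0.2016 × 0.2048) = 0.0943 / 0.20319 = 0.4641
O = 0.4641 < 0.8 → No.

No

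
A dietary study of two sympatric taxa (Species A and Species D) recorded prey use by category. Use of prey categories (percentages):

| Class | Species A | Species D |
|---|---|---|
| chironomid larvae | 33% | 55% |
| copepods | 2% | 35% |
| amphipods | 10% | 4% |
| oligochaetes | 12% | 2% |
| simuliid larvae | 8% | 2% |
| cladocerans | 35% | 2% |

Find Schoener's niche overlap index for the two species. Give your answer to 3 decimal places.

Convert percentages to proportions (divide by 100).
Σ|p₁ᵢ − p₂ᵢ| = 0.22 + 0.33 + 0.06 + 0.10 + 0.06 + 0.33 = 1.10
D = 1 − ½ × 1.10 = 1 − 0.550 = 0.45000

0.450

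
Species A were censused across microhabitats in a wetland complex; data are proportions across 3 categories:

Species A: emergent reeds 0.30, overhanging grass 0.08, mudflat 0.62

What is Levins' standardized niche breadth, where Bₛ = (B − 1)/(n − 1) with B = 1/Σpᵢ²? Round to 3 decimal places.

Σpᵢ² = 0.30² + 0.08² + 0.62² = 0.0900 + 0.0064 + 0.3844 = 0.4808
B = 1 / 0.4808 = 2.07987
Bₛ = (B − 1)/(n − 1) = (2.07987 − 1)/(3 − 1) = 1.07987/2 = 0.53994

0.540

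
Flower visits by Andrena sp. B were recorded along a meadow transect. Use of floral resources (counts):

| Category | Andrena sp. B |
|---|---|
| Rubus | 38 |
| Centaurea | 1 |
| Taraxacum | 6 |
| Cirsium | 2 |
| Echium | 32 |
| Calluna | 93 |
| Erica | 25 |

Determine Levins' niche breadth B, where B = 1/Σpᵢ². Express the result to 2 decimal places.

Proportions for Andrena sp. B (n=197): 38/197=0.1929, 1/197=0.0051, 6/197=0.0305, 2/197=0.0102, 32/197=0.1624, 93/197=0.4721, 25/197=0.1269
Σpᵢ² = 0.1929² + 0.0051² + 0.0305² + 0.0102² + 0.1624² + 0.4721² + 0.1269² = 0.037210 + 0.000026 + 0.000930 + 0.000104 + 0.026374 + 0.222878 + 0.016104 = 0.303626
B = 1 / 0.303626 = 3.2935

3.29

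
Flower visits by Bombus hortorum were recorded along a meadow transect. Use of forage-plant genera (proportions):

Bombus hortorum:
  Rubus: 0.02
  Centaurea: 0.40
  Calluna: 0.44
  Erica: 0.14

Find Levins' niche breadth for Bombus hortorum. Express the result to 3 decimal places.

Σpᵢ² = 0.02² + 0.40² + 0.44² + 0.14² = 0.0004 + 0.1600 + 0.1936 + 0.0196 = 0.3736
B = 1 / 0.3736 = 2.67666

2.677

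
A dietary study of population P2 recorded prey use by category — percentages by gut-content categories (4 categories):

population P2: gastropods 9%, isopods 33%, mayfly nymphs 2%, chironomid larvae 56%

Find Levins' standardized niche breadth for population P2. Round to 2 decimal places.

0.44

Convert percentages to proportions (divide by 100).
Σpᵢ² = 0.09² + 0.33² + 0.02² + 0.56² = 0.0081 + 0.1089 + 0.0004 + 0.3136 = 0.4310
B = 1 / 0.4310 = 2.3202
Bₛ = (B − 1)/(n − 1) = (2.3202 − 1)/(4 − 1) = 1.3202/3 = 0.4401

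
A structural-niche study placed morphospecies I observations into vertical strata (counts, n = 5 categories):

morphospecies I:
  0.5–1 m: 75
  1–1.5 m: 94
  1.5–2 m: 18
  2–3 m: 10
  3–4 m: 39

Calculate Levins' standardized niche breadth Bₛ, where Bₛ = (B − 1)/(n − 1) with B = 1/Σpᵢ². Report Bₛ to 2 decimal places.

0.60

Proportions for morphospecies I (n=236): 75/236=0.3178, 94/236=0.3983, 18/236=0.0763, 10/236=0.0424, 39/236=0.1653
Σpᵢ² = 0.3178² + 0.3983² + 0.0763² + 0.0424² + 0.1653² = 0.100997 + 0.158643 + 0.005822 + 0.001798 + 0.027324 = 0.294584
B = 1 / 0.294584 = 3.3946
Bₛ = (B − 1)/(n − 1) = (3.3946 − 1)/(5 − 1) = 2.3946/4 = 0.5987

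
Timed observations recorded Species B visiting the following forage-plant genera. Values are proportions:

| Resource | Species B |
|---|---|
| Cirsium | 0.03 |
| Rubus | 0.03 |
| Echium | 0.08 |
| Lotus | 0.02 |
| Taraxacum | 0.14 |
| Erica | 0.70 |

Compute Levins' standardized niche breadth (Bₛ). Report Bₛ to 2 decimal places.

Σpᵢ² = 0.03² + 0.03² + 0.08² + 0.02² + 0.14² + 0.70² = 0.0009 + 0.0009 + 0.0064 + 0.0004 + 0.0196 + 0.4900 = 0.5182
B = 1 / 0.5182 = 1.9298
Bₛ = (B − 1)/(n − 1) = (1.9298 − 1)/(6 − 1) = 0.9298/5 = 0.1860

0.19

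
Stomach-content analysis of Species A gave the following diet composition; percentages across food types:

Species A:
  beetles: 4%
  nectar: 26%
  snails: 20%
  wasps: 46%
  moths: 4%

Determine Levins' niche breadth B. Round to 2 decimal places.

3.10

Convert percentages to proportions (divide by 100).
Σpᵢ² = 0.04² + 0.26² + 0.20² + 0.46² + 0.04² = 0.0016 + 0.0676 + 0.0400 + 0.2116 + 0.0016 = 0.3224
B = 1 / 0.3224 = 3.1017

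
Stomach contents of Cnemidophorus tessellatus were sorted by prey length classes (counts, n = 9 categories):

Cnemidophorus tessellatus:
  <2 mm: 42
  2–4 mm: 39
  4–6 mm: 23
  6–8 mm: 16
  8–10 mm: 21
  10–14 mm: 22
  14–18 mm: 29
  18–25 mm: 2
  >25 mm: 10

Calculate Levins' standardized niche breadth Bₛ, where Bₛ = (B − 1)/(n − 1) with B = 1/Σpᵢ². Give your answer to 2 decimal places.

Proportions for Cnemidophorus tessellatus (n=204): 42/204=0.2059, 39/204=0.1912, 23/204=0.1127, 16/204=0.0784, 21/204=0.1029, 22/204=0.1078, 29/204=0.1422, 2/204=0.0098, 10/204=0.0490
Σpᵢ² = 0.2059² + 0.1912² + 0.1127² + 0.0784² + 0.1029² + 0.1078² + 0.1422² + 0.0098² + 0.0490² = 0.042395 + 0.036557 + 0.012701 + 0.006147 + 0.010588 + 0.011621 + 0.020221 + 0.000096 + 0.002401 = 0.142727
B = 1 / 0.142727 = 7.0064
Bₛ = (B − 1)/(n − 1) = (7.0064 − 1)/(9 − 1) = 6.0064/8 = 0.7508

0.75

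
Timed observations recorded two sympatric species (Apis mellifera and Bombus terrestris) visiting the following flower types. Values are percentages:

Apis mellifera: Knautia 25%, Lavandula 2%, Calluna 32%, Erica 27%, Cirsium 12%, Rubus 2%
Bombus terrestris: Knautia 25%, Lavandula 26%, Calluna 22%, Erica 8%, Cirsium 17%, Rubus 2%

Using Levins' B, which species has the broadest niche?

Convert percentages to proportions (divide by 100).
Σp_mellᵢ² = 0.25² + 0.02² + 0.32² + 0.27² + 0.12² + 0.02² = 0.0625 + 0.0004 + 0.1024 + 0.0729 + 0.0144 + 0.0004 = 0.2530
B_mell = 1 / 0.2530 = 3.9526
Σp_terrᵢ² = 0.25² + 0.26² + 0.22² + 0.08² + 0.17² + 0.02² = 0.0625 + 0.0676 + 0.0484 + 0.0064 + 0.0289 + 0.0004 = 0.2142
B_terr = 1 / 0.2142 = 4.6685
Highest B → broadest niche (most generalist): Bombus terrestris (B = 4.67).

Bombus terrestris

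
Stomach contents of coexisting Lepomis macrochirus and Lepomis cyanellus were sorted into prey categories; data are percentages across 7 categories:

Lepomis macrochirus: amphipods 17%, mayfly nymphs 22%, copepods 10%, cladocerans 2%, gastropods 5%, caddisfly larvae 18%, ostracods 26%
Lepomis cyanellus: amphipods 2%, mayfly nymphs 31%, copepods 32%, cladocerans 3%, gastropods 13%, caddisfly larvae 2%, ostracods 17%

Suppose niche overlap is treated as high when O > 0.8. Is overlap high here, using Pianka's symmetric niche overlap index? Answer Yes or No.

No

Convert percentages to proportions (divide by 100).
Σ p₁ᵢp₂ᵢ = 0.0034 + 0.0682 + 0.0320 + 0.0006 + 0.0065 + 0.0036 + 0.0442 = 0.1585
Σp_1ᵢ² = 0.17² + 0.22² + 0.10² + 0.02² + 0.05² + 0.18² + 0.26² = 0.0289 + 0.0484 + 0.0100 + 0.0004 + 0.0025 + 0.0324 + 0.0676 = 0.1902
Σp_2ᵢ² = 0.02² + 0.31² + 0.32² + 0.03² + 0.13² + 0.02² + 0.17² = 0.0004 + 0.0961 + 0.1024 + 0.0009 + 0.0169 + 0.0004 + 0.0289 = 0.2460
O = 0.1585 / √(0.1902 × 0.2460) = 0.1585 / 0.21631 = 0.7327
O = 0.7327 < 0.8 → No.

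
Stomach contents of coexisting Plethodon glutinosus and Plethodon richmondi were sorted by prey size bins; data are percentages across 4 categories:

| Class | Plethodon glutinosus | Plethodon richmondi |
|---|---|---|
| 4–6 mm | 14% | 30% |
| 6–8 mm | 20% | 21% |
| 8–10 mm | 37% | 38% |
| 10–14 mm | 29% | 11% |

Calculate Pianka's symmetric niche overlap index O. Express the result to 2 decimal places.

0.90

Convert percentages to proportions (divide by 100).
Σ p₁ᵢp₂ᵢ = 0.0420 + 0.0420 + 0.1406 + 0.0319 = 0.2565
Σp_1ᵢ² = 0.14² + 0.20² + 0.37² + 0.29² = 0.0196 + 0.0400 + 0.1369 + 0.0841 = 0.2806
Σp_2ᵢ² = 0.30² + 0.21² + 0.38² + 0.11² = 0.0900 + 0.0441 + 0.1444 + 0.0121 = 0.2906
O = 0.2565 / √(0.2806 × 0.2906) = 0.2565 / 0.28556 = 0.8982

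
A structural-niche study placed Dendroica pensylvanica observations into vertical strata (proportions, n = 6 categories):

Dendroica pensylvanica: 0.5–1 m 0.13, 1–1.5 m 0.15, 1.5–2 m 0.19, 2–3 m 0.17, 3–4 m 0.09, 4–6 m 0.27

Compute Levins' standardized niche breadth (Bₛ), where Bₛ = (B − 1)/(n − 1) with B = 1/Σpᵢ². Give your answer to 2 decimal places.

0.88

Σpᵢ² = 0.13² + 0.15² + 0.19² + 0.17² + 0.09² + 0.27² = 0.0169 + 0.0225 + 0.0361 + 0.0289 + 0.0081 + 0.0729 = 0.1854
B = 1 / 0.1854 = 5.3937
Bₛ = (B − 1)/(n − 1) = (5.3937 − 1)/(6 − 1) = 4.3937/5 = 0.8787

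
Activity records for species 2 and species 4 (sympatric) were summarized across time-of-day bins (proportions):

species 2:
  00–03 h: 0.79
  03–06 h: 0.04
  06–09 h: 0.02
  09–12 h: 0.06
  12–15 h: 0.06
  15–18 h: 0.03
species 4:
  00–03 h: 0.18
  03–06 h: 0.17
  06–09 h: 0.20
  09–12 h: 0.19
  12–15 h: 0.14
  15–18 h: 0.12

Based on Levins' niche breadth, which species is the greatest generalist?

Σp_2ᵢ² = 0.79² + 0.04² + 0.02² + 0.06² + 0.06² + 0.03² = 0.6241 + 0.0016 + 0.0004 + 0.0036 + 0.0036 + 0.0009 = 0.6342
B_2 = 1 / 0.6342 = 1.5768
Σp_4ᵢ² = 0.18² + 0.17² + 0.20² + 0.19² + 0.14² + 0.12² = 0.0324 + 0.0289 + 0.0400 + 0.0361 + 0.0196 + 0.0144 = 0.1714
B_4 = 1 / 0.1714 = 5.8343
Highest B → broadest niche (most generalist): species 4 (B = 5.83).

species 4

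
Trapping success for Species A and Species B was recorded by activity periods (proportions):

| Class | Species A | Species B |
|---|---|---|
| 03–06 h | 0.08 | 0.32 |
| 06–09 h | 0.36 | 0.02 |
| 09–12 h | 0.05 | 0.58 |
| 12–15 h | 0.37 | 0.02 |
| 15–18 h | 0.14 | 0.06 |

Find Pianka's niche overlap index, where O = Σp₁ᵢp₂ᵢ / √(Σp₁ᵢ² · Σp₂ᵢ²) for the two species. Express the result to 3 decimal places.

Σ p₁ᵢp₂ᵢ = 0.0256 + 0.0072 + 0.0290 + 0.0074 + 0.0084 = 0.0776
Σp_1ᵢ² = 0.08² + 0.36² + 0.05² + 0.37² + 0.14² = 0.0064 + 0.1296 + 0.0025 + 0.1369 + 0.0196 = 0.2950
Σp_2ᵢ² = 0.32² + 0.02² + 0.58² + 0.02² + 0.06² = 0.1024 + 0.0004 + 0.3364 + 0.0004 + 0.0036 = 0.4432
O = 0.0776 / √(0.2950 × 0.4432) = 0.0776 / 0.361585 = 0.21461

0.215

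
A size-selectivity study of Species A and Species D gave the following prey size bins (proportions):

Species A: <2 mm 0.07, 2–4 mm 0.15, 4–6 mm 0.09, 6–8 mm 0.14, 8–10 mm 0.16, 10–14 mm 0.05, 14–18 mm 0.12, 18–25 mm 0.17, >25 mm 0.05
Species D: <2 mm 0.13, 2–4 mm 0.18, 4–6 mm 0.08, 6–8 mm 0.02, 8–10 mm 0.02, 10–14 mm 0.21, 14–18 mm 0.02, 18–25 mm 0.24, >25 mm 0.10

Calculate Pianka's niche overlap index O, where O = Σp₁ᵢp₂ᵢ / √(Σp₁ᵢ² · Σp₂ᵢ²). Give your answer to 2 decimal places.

Σ p₁ᵢp₂ᵢ = 0.0091 + 0.0270 + 0.0072 + 0.0028 + 0.0032 + 0.0105 + 0.0024 + 0.0408 + 0.0050 = 0.1080
Σp_1ᵢ² = 0.07² + 0.15² + 0.09² + 0.14² + 0.16² + 0.05² + 0.12² + 0.17² + 0.05² = 0.0049 + 0.0225 + 0.0081 + 0.0196 + 0.0256 + 0.0025 + 0.0144 + 0.0289 + 0.0025 = 0.1290
Σp_2ᵢ² = 0.13² + 0.18² + 0.08² + 0.02² + 0.02² + 0.21² + 0.02² + 0.24² + 0.10² = 0.0169 + 0.0324 + 0.0064 + 0.0004 + 0.0004 + 0.0441 + 0.0004 + 0.0576 + 0.0100 = 0.1686
O = 0.1080 / √(0.1290 × 0.1686) = 0.1080 / 0.14748 = 0.7323

0.73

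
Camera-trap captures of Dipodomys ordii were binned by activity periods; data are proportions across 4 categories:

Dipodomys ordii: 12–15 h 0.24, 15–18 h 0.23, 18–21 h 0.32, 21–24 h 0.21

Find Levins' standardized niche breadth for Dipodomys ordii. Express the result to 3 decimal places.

Σpᵢ² = 0.24² + 0.23² + 0.32² + 0.21² = 0.0576 + 0.0529 + 0.1024 + 0.0441 = 0.2570
B = 1 / 0.2570 = 3.89105
Bₛ = (B − 1)/(n − 1) = (3.89105 − 1)/(4 − 1) = 2.89105/3 = 0.96368

0.964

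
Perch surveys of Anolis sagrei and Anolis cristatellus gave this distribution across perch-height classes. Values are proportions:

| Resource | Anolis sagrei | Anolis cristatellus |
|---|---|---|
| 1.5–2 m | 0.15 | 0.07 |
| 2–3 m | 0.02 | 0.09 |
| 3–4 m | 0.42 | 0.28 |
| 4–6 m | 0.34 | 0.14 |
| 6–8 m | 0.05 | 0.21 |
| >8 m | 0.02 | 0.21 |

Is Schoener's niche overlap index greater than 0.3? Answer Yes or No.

Σ|p₁ᵢ − p₂ᵢ| = 0.08 + 0.07 + 0.14 + 0.20 + 0.16 + 0.19 = 0.84
D = 1 − ½ × 0.84 = 1 − 0.420 = 0.5800
D = 0.5800 > 0.3 → Yes.

Yes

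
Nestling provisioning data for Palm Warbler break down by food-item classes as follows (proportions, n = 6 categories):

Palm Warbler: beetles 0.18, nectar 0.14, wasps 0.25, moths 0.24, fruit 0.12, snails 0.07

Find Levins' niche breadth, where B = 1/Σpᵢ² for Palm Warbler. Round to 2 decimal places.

Σpᵢ² = 0.18² + 0.14² + 0.25² + 0.24² + 0.12² + 0.07² = 0.0324 + 0.0196 + 0.0625 + 0.0576 + 0.0144 + 0.0049 = 0.1914
B = 1 / 0.1914 = 5.2247

5.22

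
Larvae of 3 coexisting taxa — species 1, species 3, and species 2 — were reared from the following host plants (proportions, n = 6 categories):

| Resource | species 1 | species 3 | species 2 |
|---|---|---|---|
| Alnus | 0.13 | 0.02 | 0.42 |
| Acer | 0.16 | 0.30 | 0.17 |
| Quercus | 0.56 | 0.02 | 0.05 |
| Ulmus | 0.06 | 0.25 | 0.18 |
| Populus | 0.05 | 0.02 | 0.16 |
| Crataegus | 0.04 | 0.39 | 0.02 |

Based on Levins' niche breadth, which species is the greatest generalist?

Σp_1ᵢ² = 0.13² + 0.16² + 0.56² + 0.06² + 0.05² + 0.04² = 0.0169 + 0.0256 + 0.3136 + 0.0036 + 0.0025 + 0.0016 = 0.3638
B_1 = 1 / 0.3638 = 2.7488
Σp_3ᵢ² = 0.02² + 0.30² + 0.02² + 0.25² + 0.02² + 0.39² = 0.0004 + 0.0900 + 0.0004 + 0.0625 + 0.0004 + 0.1521 = 0.3058
B_3 = 1 / 0.3058 = 3.2701
Σp_2ᵢ² = 0.42² + 0.17² + 0.05² + 0.18² + 0.16² + 0.02² = 0.1764 + 0.0289 + 0.0025 + 0.0324 + 0.0256 + 0.0004 = 0.2662
B_2 = 1 / 0.2662 = 3.7566
Highest B → broadest niche (most generalist): species 2 (B = 3.76).

species 2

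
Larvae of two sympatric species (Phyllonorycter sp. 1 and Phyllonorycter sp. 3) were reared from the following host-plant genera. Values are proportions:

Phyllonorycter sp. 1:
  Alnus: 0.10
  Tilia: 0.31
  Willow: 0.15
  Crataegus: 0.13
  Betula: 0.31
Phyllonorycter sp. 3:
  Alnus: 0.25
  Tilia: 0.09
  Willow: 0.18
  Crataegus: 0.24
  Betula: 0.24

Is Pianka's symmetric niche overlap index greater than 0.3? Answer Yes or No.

Yes

Σ p₁ᵢp₂ᵢ = 0.0250 + 0.0279 + 0.0270 + 0.0312 + 0.0744 = 0.1855
Σp_1ᵢ² = 0.10² + 0.31² + 0.15² + 0.13² + 0.31² = 0.0100 + 0.0961 + 0.0225 + 0.0169 + 0.0961 = 0.2416
Σp_2ᵢ² = 0.25² + 0.09² + 0.18² + 0.24² + 0.24² = 0.0625 + 0.0081 + 0.0324 + 0.0576 + 0.0576 = 0.2182
O = 0.1855 / √(0.2416 × 0.2182) = 0.1855 / 0.22960 = 0.8079
O = 0.8079 > 0.3 → Yes.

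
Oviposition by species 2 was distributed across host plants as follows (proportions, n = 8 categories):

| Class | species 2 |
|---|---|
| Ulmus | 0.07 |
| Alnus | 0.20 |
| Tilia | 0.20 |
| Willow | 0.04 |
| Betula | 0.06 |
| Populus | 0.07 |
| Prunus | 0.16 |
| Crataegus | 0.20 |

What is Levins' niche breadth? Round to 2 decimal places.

6.23

Σpᵢ² = 0.07² + 0.20² + 0.20² + 0.04² + 0.06² + 0.07² + 0.16² + 0.20² = 0.0049 + 0.0400 + 0.0400 + 0.0016 + 0.0036 + 0.0049 + 0.0256 + 0.0400 = 0.1606
B = 1 / 0.1606 = 6.2267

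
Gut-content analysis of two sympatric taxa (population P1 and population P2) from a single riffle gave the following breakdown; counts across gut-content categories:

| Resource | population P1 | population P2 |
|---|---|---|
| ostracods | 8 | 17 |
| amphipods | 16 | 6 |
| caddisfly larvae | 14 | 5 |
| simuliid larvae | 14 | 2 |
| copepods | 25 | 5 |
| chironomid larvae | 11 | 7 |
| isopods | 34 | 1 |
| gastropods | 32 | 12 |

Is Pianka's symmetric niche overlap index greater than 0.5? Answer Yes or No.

Yes

Proportions for population P1 (n=154): 8/154=0.0519, 16/154=0.1039, 14/154=0.0909, 14/154=0.0909, 25/154=0.1623, 11/154=0.0714, 34/154=0.2208, 32/154=0.2078
Proportions for population P2 (n=55): 17/55=0.3091, 6/55=0.1091, 5/55=0.0909, 2/55=0.0364, 5/55=0.0909, 7/55=0.1273, 1/55=0.0182, 12/55=0.2182
Σ p₁ᵢp₂ᵢ = 0.016042 + 0.011335 + 0.008263 + 0.003309 + 0.014753 + 0.009089 + 0.004019 + 0.045342 = 0.112152
Σp_1ᵢ² = 0.0519² + 0.1039² + 0.0909² + 0.0909² + 0.1623² + 0.0714² + 0.2208² + 0.2078² = 0.002694 + 0.010795 + 0.008263 + 0.008263 + 0.026341 + 0.005098 + 0.048753 + 0.043181 = 0.153388
Σp_2ᵢ² = 0.3091² + 0.1091² + 0.0909² + 0.0364² + 0.0909² + 0.1273² + 0.0182² + 0.2182² = 0.095543 + 0.011903 + 0.008263 + 0.001325 + 0.008263 + 0.016205 + 0.000331 + 0.047611 = 0.189444
O = 0.112152 / √(0.153388 × 0.189444) = 0.112152 / 0.1704654 = 0.6579
O = 0.6579 > 0.5 → Yes.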